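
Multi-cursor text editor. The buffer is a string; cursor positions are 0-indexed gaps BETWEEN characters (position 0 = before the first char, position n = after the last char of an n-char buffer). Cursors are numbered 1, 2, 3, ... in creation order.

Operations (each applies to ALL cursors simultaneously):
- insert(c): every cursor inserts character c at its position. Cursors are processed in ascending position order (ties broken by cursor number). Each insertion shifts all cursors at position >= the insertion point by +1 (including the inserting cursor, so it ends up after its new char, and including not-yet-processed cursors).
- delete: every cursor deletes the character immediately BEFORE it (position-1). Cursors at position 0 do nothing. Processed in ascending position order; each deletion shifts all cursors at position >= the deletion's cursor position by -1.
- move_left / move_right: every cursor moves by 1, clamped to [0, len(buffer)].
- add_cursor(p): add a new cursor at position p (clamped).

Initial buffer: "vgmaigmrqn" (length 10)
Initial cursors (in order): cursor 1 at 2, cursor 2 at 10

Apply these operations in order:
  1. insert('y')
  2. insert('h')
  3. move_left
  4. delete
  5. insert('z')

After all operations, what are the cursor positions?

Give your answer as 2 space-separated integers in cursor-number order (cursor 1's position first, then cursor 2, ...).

Answer: 3 13

Derivation:
After op 1 (insert('y')): buffer="vgymaigmrqny" (len 12), cursors c1@3 c2@12, authorship ..1........2
After op 2 (insert('h')): buffer="vgyhmaigmrqnyh" (len 14), cursors c1@4 c2@14, authorship ..11........22
After op 3 (move_left): buffer="vgyhmaigmrqnyh" (len 14), cursors c1@3 c2@13, authorship ..11........22
After op 4 (delete): buffer="vghmaigmrqnh" (len 12), cursors c1@2 c2@11, authorship ..1........2
After op 5 (insert('z')): buffer="vgzhmaigmrqnzh" (len 14), cursors c1@3 c2@13, authorship ..11........22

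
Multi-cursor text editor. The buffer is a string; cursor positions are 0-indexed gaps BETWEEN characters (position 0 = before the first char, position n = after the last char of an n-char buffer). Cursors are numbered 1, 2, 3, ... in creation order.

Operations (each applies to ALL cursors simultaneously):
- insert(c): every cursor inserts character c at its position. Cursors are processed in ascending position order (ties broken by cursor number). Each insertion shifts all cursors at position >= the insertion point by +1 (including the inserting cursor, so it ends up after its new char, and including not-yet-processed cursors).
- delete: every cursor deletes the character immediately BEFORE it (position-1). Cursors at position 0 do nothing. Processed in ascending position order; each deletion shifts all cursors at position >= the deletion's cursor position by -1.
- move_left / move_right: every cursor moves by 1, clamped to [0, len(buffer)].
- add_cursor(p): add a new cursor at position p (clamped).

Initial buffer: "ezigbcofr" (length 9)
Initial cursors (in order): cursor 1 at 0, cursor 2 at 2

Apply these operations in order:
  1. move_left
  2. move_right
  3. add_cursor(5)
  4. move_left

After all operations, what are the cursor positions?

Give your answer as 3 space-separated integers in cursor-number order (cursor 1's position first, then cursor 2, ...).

Answer: 0 1 4

Derivation:
After op 1 (move_left): buffer="ezigbcofr" (len 9), cursors c1@0 c2@1, authorship .........
After op 2 (move_right): buffer="ezigbcofr" (len 9), cursors c1@1 c2@2, authorship .........
After op 3 (add_cursor(5)): buffer="ezigbcofr" (len 9), cursors c1@1 c2@2 c3@5, authorship .........
After op 4 (move_left): buffer="ezigbcofr" (len 9), cursors c1@0 c2@1 c3@4, authorship .........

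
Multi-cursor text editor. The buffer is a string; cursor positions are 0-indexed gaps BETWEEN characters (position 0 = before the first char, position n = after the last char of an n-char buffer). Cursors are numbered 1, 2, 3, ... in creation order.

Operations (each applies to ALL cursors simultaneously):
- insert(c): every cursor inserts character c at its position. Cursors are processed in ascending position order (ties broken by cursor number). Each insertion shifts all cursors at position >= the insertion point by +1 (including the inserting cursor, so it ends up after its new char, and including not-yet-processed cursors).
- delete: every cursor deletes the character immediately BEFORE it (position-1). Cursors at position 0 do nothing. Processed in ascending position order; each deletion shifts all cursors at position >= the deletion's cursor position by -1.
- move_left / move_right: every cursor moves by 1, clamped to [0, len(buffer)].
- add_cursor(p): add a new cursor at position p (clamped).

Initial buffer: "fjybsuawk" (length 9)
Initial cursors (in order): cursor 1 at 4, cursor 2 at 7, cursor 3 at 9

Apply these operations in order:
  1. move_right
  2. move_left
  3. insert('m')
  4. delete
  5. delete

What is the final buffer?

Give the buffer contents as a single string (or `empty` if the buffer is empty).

Answer: fjysuk

Derivation:
After op 1 (move_right): buffer="fjybsuawk" (len 9), cursors c1@5 c2@8 c3@9, authorship .........
After op 2 (move_left): buffer="fjybsuawk" (len 9), cursors c1@4 c2@7 c3@8, authorship .........
After op 3 (insert('m')): buffer="fjybmsuamwmk" (len 12), cursors c1@5 c2@9 c3@11, authorship ....1...2.3.
After op 4 (delete): buffer="fjybsuawk" (len 9), cursors c1@4 c2@7 c3@8, authorship .........
After op 5 (delete): buffer="fjysuk" (len 6), cursors c1@3 c2@5 c3@5, authorship ......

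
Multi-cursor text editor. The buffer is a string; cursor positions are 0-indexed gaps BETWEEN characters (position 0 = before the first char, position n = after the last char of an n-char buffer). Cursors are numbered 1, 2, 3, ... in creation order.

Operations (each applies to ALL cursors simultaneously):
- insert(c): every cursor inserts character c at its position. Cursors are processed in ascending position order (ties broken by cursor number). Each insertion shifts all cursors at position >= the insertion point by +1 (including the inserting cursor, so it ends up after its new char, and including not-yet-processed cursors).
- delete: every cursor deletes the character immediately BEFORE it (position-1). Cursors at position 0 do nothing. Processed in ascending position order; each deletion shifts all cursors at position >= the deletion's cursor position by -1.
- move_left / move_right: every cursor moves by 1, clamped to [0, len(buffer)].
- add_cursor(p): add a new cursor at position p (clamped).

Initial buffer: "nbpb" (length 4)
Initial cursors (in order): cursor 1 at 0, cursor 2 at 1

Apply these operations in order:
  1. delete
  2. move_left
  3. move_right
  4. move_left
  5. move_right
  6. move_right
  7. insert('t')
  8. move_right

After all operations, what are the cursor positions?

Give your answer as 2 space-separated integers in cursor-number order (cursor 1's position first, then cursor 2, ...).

After op 1 (delete): buffer="bpb" (len 3), cursors c1@0 c2@0, authorship ...
After op 2 (move_left): buffer="bpb" (len 3), cursors c1@0 c2@0, authorship ...
After op 3 (move_right): buffer="bpb" (len 3), cursors c1@1 c2@1, authorship ...
After op 4 (move_left): buffer="bpb" (len 3), cursors c1@0 c2@0, authorship ...
After op 5 (move_right): buffer="bpb" (len 3), cursors c1@1 c2@1, authorship ...
After op 6 (move_right): buffer="bpb" (len 3), cursors c1@2 c2@2, authorship ...
After op 7 (insert('t')): buffer="bpttb" (len 5), cursors c1@4 c2@4, authorship ..12.
After op 8 (move_right): buffer="bpttb" (len 5), cursors c1@5 c2@5, authorship ..12.

Answer: 5 5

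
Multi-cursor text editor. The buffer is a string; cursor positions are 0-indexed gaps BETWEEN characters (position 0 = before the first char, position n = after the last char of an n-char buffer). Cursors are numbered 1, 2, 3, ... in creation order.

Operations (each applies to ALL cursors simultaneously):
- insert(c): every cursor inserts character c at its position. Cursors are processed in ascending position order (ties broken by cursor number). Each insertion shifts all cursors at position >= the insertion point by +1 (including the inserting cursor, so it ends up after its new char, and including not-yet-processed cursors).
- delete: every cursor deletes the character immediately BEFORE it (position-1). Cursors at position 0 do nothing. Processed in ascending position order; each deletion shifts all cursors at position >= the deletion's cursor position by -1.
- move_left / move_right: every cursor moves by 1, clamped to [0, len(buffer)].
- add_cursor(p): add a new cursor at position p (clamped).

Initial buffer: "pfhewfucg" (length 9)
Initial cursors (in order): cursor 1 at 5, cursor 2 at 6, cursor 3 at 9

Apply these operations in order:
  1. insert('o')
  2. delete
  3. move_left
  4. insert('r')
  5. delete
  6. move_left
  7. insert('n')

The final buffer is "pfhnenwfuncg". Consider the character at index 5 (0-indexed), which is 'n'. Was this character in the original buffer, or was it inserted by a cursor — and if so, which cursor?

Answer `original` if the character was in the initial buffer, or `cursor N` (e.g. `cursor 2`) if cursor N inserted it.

Answer: cursor 2

Derivation:
After op 1 (insert('o')): buffer="pfhewofoucgo" (len 12), cursors c1@6 c2@8 c3@12, authorship .....1.2...3
After op 2 (delete): buffer="pfhewfucg" (len 9), cursors c1@5 c2@6 c3@9, authorship .........
After op 3 (move_left): buffer="pfhewfucg" (len 9), cursors c1@4 c2@5 c3@8, authorship .........
After op 4 (insert('r')): buffer="pfherwrfucrg" (len 12), cursors c1@5 c2@7 c3@11, authorship ....1.2...3.
After op 5 (delete): buffer="pfhewfucg" (len 9), cursors c1@4 c2@5 c3@8, authorship .........
After op 6 (move_left): buffer="pfhewfucg" (len 9), cursors c1@3 c2@4 c3@7, authorship .........
After op 7 (insert('n')): buffer="pfhnenwfuncg" (len 12), cursors c1@4 c2@6 c3@10, authorship ...1.2...3..
Authorship (.=original, N=cursor N): . . . 1 . 2 . . . 3 . .
Index 5: author = 2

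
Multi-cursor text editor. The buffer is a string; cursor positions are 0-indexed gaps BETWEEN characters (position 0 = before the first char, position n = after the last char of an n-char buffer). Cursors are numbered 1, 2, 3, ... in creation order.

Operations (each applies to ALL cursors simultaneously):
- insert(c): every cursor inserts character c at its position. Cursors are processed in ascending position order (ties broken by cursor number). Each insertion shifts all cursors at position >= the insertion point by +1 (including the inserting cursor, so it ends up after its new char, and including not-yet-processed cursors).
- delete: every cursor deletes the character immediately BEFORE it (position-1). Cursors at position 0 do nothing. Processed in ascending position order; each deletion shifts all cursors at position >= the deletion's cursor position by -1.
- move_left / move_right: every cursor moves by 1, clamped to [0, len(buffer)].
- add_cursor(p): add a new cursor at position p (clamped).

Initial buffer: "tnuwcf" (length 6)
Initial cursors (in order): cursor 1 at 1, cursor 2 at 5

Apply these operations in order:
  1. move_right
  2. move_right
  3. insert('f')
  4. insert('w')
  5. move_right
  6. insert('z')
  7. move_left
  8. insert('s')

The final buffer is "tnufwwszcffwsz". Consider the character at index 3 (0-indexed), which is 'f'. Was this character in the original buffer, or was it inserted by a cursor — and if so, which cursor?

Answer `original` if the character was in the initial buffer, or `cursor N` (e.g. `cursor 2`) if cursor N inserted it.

Answer: cursor 1

Derivation:
After op 1 (move_right): buffer="tnuwcf" (len 6), cursors c1@2 c2@6, authorship ......
After op 2 (move_right): buffer="tnuwcf" (len 6), cursors c1@3 c2@6, authorship ......
After op 3 (insert('f')): buffer="tnufwcff" (len 8), cursors c1@4 c2@8, authorship ...1...2
After op 4 (insert('w')): buffer="tnufwwcffw" (len 10), cursors c1@5 c2@10, authorship ...11...22
After op 5 (move_right): buffer="tnufwwcffw" (len 10), cursors c1@6 c2@10, authorship ...11...22
After op 6 (insert('z')): buffer="tnufwwzcffwz" (len 12), cursors c1@7 c2@12, authorship ...11.1..222
After op 7 (move_left): buffer="tnufwwzcffwz" (len 12), cursors c1@6 c2@11, authorship ...11.1..222
After op 8 (insert('s')): buffer="tnufwwszcffwsz" (len 14), cursors c1@7 c2@13, authorship ...11.11..2222
Authorship (.=original, N=cursor N): . . . 1 1 . 1 1 . . 2 2 2 2
Index 3: author = 1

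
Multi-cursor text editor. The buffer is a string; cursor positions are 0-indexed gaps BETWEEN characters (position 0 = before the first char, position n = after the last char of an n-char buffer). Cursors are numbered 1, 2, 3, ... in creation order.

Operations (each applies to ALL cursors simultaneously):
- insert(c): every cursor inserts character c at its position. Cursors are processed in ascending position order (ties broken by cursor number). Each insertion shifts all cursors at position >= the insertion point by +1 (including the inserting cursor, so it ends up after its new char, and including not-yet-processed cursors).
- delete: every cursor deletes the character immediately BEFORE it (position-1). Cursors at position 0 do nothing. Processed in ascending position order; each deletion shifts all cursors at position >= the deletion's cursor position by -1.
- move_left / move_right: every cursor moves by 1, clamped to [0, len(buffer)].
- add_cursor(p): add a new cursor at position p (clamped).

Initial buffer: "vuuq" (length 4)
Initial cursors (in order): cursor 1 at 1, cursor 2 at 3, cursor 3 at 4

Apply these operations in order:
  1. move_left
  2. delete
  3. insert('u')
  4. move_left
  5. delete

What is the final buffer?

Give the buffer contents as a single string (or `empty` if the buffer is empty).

Answer: uuq

Derivation:
After op 1 (move_left): buffer="vuuq" (len 4), cursors c1@0 c2@2 c3@3, authorship ....
After op 2 (delete): buffer="vq" (len 2), cursors c1@0 c2@1 c3@1, authorship ..
After op 3 (insert('u')): buffer="uvuuq" (len 5), cursors c1@1 c2@4 c3@4, authorship 1.23.
After op 4 (move_left): buffer="uvuuq" (len 5), cursors c1@0 c2@3 c3@3, authorship 1.23.
After op 5 (delete): buffer="uuq" (len 3), cursors c1@0 c2@1 c3@1, authorship 13.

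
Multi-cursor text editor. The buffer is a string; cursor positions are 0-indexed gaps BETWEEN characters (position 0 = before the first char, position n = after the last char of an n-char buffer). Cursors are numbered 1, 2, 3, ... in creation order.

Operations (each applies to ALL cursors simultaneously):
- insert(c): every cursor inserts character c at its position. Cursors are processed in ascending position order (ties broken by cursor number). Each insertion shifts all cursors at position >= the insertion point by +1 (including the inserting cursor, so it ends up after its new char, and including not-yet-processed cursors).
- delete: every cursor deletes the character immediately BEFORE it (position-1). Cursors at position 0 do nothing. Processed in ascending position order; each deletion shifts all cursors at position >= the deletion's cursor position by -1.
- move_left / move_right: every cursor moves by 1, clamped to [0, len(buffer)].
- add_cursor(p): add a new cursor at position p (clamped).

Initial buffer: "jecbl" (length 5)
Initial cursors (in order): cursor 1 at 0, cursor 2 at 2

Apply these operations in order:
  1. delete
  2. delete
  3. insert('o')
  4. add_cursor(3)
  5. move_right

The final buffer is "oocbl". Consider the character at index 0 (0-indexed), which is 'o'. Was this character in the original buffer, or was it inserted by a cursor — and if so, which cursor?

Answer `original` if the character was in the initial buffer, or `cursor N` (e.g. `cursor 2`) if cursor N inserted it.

Answer: cursor 1

Derivation:
After op 1 (delete): buffer="jcbl" (len 4), cursors c1@0 c2@1, authorship ....
After op 2 (delete): buffer="cbl" (len 3), cursors c1@0 c2@0, authorship ...
After op 3 (insert('o')): buffer="oocbl" (len 5), cursors c1@2 c2@2, authorship 12...
After op 4 (add_cursor(3)): buffer="oocbl" (len 5), cursors c1@2 c2@2 c3@3, authorship 12...
After op 5 (move_right): buffer="oocbl" (len 5), cursors c1@3 c2@3 c3@4, authorship 12...
Authorship (.=original, N=cursor N): 1 2 . . .
Index 0: author = 1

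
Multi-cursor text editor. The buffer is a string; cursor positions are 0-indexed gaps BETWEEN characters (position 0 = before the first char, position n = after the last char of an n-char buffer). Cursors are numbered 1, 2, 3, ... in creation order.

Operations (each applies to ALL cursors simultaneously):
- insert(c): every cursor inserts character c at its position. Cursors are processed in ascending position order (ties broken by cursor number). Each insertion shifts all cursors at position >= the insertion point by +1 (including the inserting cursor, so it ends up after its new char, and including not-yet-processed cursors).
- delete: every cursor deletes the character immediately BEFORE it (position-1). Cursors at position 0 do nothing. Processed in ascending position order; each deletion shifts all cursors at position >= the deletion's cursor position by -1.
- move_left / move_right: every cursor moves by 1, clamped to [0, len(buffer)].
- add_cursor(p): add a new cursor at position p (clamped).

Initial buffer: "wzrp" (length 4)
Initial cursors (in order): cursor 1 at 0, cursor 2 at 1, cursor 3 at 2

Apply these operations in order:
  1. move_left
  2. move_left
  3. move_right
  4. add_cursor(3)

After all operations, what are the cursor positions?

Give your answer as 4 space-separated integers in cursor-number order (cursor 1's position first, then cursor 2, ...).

Answer: 1 1 1 3

Derivation:
After op 1 (move_left): buffer="wzrp" (len 4), cursors c1@0 c2@0 c3@1, authorship ....
After op 2 (move_left): buffer="wzrp" (len 4), cursors c1@0 c2@0 c3@0, authorship ....
After op 3 (move_right): buffer="wzrp" (len 4), cursors c1@1 c2@1 c3@1, authorship ....
After op 4 (add_cursor(3)): buffer="wzrp" (len 4), cursors c1@1 c2@1 c3@1 c4@3, authorship ....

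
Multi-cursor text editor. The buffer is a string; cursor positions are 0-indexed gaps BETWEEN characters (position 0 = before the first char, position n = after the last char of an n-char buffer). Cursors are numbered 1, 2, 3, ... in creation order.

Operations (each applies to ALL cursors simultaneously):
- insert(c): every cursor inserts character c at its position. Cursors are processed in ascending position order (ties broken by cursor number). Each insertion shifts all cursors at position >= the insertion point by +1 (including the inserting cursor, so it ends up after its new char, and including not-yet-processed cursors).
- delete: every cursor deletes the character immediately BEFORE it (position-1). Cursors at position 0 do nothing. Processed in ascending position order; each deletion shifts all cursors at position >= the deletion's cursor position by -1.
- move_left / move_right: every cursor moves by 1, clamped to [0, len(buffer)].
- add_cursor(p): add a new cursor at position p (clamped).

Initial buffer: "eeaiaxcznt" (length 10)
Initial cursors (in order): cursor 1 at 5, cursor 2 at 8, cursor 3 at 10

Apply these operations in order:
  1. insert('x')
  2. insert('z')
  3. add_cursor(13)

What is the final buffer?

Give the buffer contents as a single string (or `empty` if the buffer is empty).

Answer: eeaiaxzxczxzntxz

Derivation:
After op 1 (insert('x')): buffer="eeaiaxxczxntx" (len 13), cursors c1@6 c2@10 c3@13, authorship .....1...2..3
After op 2 (insert('z')): buffer="eeaiaxzxczxzntxz" (len 16), cursors c1@7 c2@12 c3@16, authorship .....11...22..33
After op 3 (add_cursor(13)): buffer="eeaiaxzxczxzntxz" (len 16), cursors c1@7 c2@12 c4@13 c3@16, authorship .....11...22..33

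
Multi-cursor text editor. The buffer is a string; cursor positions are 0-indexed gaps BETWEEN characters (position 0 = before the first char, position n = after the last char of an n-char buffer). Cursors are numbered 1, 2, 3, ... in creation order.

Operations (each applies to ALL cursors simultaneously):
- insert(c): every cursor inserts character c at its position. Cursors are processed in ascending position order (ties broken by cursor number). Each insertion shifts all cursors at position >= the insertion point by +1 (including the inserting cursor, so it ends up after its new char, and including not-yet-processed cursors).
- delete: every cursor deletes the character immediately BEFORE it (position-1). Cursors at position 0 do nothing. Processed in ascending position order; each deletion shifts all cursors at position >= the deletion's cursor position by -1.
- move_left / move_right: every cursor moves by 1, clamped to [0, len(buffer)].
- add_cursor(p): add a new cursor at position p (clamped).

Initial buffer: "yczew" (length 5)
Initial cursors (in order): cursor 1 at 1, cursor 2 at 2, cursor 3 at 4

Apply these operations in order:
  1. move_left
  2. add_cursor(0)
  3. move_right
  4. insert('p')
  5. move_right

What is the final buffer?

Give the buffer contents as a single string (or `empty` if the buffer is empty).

After op 1 (move_left): buffer="yczew" (len 5), cursors c1@0 c2@1 c3@3, authorship .....
After op 2 (add_cursor(0)): buffer="yczew" (len 5), cursors c1@0 c4@0 c2@1 c3@3, authorship .....
After op 3 (move_right): buffer="yczew" (len 5), cursors c1@1 c4@1 c2@2 c3@4, authorship .....
After op 4 (insert('p')): buffer="yppcpzepw" (len 9), cursors c1@3 c4@3 c2@5 c3@8, authorship .14.2..3.
After op 5 (move_right): buffer="yppcpzepw" (len 9), cursors c1@4 c4@4 c2@6 c3@9, authorship .14.2..3.

Answer: yppcpzepw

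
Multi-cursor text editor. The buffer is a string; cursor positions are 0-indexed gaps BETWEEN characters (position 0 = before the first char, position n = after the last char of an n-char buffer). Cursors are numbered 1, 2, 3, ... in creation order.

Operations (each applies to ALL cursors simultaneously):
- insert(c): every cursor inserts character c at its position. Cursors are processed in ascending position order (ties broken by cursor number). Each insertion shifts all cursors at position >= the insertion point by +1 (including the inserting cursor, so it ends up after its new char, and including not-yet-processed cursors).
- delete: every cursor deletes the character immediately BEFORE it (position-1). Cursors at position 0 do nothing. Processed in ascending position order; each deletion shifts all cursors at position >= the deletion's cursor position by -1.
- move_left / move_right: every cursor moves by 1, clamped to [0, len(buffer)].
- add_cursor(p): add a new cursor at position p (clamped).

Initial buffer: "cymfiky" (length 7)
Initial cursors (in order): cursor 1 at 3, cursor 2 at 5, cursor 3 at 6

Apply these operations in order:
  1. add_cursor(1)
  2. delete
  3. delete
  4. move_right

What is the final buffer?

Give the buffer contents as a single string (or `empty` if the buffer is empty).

After op 1 (add_cursor(1)): buffer="cymfiky" (len 7), cursors c4@1 c1@3 c2@5 c3@6, authorship .......
After op 2 (delete): buffer="yfy" (len 3), cursors c4@0 c1@1 c2@2 c3@2, authorship ...
After op 3 (delete): buffer="y" (len 1), cursors c1@0 c2@0 c3@0 c4@0, authorship .
After op 4 (move_right): buffer="y" (len 1), cursors c1@1 c2@1 c3@1 c4@1, authorship .

Answer: y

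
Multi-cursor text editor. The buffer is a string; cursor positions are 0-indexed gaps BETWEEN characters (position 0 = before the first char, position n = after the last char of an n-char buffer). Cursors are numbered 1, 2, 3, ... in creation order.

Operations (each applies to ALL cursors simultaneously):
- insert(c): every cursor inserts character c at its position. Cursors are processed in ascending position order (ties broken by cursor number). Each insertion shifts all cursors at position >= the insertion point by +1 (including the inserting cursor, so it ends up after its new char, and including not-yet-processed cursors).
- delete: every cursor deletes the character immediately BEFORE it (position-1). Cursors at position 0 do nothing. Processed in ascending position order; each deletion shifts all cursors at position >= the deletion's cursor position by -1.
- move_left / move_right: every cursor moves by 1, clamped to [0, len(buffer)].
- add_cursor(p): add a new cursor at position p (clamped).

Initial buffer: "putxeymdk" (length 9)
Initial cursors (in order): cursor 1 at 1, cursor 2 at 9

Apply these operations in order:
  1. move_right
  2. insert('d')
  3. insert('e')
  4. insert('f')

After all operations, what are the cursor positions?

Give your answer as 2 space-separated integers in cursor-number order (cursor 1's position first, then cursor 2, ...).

After op 1 (move_right): buffer="putxeymdk" (len 9), cursors c1@2 c2@9, authorship .........
After op 2 (insert('d')): buffer="pudtxeymdkd" (len 11), cursors c1@3 c2@11, authorship ..1.......2
After op 3 (insert('e')): buffer="pudetxeymdkde" (len 13), cursors c1@4 c2@13, authorship ..11.......22
After op 4 (insert('f')): buffer="pudeftxeymdkdef" (len 15), cursors c1@5 c2@15, authorship ..111.......222

Answer: 5 15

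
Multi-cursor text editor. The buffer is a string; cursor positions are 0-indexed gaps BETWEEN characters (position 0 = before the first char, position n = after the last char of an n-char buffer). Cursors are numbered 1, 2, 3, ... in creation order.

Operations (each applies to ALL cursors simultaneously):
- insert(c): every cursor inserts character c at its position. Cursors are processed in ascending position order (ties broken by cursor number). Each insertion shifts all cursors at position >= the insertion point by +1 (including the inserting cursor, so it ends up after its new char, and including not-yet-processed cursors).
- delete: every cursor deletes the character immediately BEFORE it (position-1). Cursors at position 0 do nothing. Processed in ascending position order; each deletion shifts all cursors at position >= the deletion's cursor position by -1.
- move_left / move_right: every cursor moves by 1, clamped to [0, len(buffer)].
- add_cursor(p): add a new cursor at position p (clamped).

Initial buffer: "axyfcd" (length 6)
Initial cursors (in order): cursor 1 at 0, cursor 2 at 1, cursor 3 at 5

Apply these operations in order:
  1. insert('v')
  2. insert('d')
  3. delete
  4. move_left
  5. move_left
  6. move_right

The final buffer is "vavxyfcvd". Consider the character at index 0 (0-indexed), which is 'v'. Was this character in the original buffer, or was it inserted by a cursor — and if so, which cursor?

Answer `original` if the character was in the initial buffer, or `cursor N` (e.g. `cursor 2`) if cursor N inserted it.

Answer: cursor 1

Derivation:
After op 1 (insert('v')): buffer="vavxyfcvd" (len 9), cursors c1@1 c2@3 c3@8, authorship 1.2....3.
After op 2 (insert('d')): buffer="vdavdxyfcvdd" (len 12), cursors c1@2 c2@5 c3@11, authorship 11.22....33.
After op 3 (delete): buffer="vavxyfcvd" (len 9), cursors c1@1 c2@3 c3@8, authorship 1.2....3.
After op 4 (move_left): buffer="vavxyfcvd" (len 9), cursors c1@0 c2@2 c3@7, authorship 1.2....3.
After op 5 (move_left): buffer="vavxyfcvd" (len 9), cursors c1@0 c2@1 c3@6, authorship 1.2....3.
After op 6 (move_right): buffer="vavxyfcvd" (len 9), cursors c1@1 c2@2 c3@7, authorship 1.2....3.
Authorship (.=original, N=cursor N): 1 . 2 . . . . 3 .
Index 0: author = 1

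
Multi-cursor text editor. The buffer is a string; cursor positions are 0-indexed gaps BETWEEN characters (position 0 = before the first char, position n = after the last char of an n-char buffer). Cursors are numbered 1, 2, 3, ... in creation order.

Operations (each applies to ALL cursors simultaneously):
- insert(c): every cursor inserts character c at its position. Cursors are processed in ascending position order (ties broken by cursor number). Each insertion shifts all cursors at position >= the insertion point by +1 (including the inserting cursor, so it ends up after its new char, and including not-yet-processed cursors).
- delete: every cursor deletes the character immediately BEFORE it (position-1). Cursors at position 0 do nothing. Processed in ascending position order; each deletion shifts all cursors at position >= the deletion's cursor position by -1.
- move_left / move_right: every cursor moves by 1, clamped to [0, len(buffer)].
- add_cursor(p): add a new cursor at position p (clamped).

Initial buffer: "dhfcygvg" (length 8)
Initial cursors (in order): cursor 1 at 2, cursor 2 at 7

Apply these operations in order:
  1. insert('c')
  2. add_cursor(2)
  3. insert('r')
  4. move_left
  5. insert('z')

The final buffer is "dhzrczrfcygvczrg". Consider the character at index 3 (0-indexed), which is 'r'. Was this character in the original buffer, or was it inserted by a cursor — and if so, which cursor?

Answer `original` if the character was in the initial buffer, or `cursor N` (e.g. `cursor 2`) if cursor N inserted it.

Answer: cursor 3

Derivation:
After op 1 (insert('c')): buffer="dhcfcygvcg" (len 10), cursors c1@3 c2@9, authorship ..1.....2.
After op 2 (add_cursor(2)): buffer="dhcfcygvcg" (len 10), cursors c3@2 c1@3 c2@9, authorship ..1.....2.
After op 3 (insert('r')): buffer="dhrcrfcygvcrg" (len 13), cursors c3@3 c1@5 c2@12, authorship ..311.....22.
After op 4 (move_left): buffer="dhrcrfcygvcrg" (len 13), cursors c3@2 c1@4 c2@11, authorship ..311.....22.
After op 5 (insert('z')): buffer="dhzrczrfcygvczrg" (len 16), cursors c3@3 c1@6 c2@14, authorship ..33111.....222.
Authorship (.=original, N=cursor N): . . 3 3 1 1 1 . . . . . 2 2 2 .
Index 3: author = 3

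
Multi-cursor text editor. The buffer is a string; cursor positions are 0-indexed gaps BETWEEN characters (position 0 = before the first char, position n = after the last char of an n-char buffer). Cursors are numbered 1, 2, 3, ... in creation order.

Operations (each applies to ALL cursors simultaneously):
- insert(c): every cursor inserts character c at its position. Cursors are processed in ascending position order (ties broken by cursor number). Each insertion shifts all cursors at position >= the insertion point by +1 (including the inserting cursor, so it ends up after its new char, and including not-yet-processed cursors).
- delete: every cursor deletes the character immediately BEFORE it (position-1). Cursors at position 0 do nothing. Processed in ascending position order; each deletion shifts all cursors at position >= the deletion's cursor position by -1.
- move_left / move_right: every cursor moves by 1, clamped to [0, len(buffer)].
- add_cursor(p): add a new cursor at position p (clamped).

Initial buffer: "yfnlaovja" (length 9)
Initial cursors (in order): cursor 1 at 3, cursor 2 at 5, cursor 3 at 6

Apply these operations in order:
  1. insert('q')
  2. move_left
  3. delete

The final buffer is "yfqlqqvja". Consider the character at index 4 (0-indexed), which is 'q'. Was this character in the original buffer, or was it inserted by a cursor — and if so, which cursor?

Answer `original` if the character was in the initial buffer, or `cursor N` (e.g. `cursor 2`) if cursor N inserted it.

Answer: cursor 2

Derivation:
After op 1 (insert('q')): buffer="yfnqlaqoqvja" (len 12), cursors c1@4 c2@7 c3@9, authorship ...1..2.3...
After op 2 (move_left): buffer="yfnqlaqoqvja" (len 12), cursors c1@3 c2@6 c3@8, authorship ...1..2.3...
After op 3 (delete): buffer="yfqlqqvja" (len 9), cursors c1@2 c2@4 c3@5, authorship ..1.23...
Authorship (.=original, N=cursor N): . . 1 . 2 3 . . .
Index 4: author = 2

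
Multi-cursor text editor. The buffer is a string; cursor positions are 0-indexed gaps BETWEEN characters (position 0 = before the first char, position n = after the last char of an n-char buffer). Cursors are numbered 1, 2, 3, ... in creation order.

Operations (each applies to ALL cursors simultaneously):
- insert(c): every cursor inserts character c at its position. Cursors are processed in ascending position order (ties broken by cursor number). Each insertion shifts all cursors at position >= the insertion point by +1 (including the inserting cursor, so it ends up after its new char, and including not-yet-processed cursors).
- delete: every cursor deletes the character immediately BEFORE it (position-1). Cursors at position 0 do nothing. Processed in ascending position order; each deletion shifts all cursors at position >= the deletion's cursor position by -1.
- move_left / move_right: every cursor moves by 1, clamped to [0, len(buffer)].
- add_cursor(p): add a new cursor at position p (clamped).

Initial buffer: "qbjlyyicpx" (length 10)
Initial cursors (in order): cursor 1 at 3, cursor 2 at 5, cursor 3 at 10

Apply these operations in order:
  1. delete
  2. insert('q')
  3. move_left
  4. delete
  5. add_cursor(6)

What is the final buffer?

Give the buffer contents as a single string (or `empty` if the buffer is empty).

Answer: qqqyicq

Derivation:
After op 1 (delete): buffer="qblyicp" (len 7), cursors c1@2 c2@3 c3@7, authorship .......
After op 2 (insert('q')): buffer="qbqlqyicpq" (len 10), cursors c1@3 c2@5 c3@10, authorship ..1.2....3
After op 3 (move_left): buffer="qbqlqyicpq" (len 10), cursors c1@2 c2@4 c3@9, authorship ..1.2....3
After op 4 (delete): buffer="qqqyicq" (len 7), cursors c1@1 c2@2 c3@6, authorship .12...3
After op 5 (add_cursor(6)): buffer="qqqyicq" (len 7), cursors c1@1 c2@2 c3@6 c4@6, authorship .12...3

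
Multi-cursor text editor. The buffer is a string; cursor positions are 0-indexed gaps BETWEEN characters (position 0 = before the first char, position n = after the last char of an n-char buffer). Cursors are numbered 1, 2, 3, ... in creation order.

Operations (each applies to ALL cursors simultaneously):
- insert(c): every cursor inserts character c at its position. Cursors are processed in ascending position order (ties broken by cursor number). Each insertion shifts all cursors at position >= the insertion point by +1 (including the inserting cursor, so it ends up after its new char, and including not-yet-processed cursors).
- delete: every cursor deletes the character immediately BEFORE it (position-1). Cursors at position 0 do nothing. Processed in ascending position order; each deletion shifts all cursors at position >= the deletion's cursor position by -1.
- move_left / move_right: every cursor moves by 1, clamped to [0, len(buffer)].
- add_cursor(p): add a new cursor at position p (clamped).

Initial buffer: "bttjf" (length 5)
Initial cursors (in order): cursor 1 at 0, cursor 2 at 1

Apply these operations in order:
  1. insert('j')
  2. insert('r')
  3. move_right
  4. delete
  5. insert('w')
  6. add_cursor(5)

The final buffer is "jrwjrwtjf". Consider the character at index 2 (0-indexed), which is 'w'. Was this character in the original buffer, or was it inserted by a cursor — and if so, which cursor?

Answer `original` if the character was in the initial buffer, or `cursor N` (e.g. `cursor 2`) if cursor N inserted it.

After op 1 (insert('j')): buffer="jbjttjf" (len 7), cursors c1@1 c2@3, authorship 1.2....
After op 2 (insert('r')): buffer="jrbjrttjf" (len 9), cursors c1@2 c2@5, authorship 11.22....
After op 3 (move_right): buffer="jrbjrttjf" (len 9), cursors c1@3 c2@6, authorship 11.22....
After op 4 (delete): buffer="jrjrtjf" (len 7), cursors c1@2 c2@4, authorship 1122...
After op 5 (insert('w')): buffer="jrwjrwtjf" (len 9), cursors c1@3 c2@6, authorship 111222...
After op 6 (add_cursor(5)): buffer="jrwjrwtjf" (len 9), cursors c1@3 c3@5 c2@6, authorship 111222...
Authorship (.=original, N=cursor N): 1 1 1 2 2 2 . . .
Index 2: author = 1

Answer: cursor 1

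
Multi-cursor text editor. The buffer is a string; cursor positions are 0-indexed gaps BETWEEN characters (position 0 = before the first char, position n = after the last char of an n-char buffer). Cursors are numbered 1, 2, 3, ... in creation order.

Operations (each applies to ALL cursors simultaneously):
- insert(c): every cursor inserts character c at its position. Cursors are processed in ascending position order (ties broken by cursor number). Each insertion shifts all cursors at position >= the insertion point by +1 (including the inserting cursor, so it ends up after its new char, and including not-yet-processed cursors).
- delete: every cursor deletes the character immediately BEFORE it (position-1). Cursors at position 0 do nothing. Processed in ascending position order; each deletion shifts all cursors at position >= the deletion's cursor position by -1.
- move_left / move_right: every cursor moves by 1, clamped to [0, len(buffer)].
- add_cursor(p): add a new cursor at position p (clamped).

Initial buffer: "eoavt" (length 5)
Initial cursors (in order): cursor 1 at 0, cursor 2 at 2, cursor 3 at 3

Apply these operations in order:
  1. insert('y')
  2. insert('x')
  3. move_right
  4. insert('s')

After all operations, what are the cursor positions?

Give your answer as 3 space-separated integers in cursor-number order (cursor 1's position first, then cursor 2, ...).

Answer: 4 9 13

Derivation:
After op 1 (insert('y')): buffer="yeoyayvt" (len 8), cursors c1@1 c2@4 c3@6, authorship 1..2.3..
After op 2 (insert('x')): buffer="yxeoyxayxvt" (len 11), cursors c1@2 c2@6 c3@9, authorship 11..22.33..
After op 3 (move_right): buffer="yxeoyxayxvt" (len 11), cursors c1@3 c2@7 c3@10, authorship 11..22.33..
After op 4 (insert('s')): buffer="yxesoyxasyxvst" (len 14), cursors c1@4 c2@9 c3@13, authorship 11.1.22.233.3.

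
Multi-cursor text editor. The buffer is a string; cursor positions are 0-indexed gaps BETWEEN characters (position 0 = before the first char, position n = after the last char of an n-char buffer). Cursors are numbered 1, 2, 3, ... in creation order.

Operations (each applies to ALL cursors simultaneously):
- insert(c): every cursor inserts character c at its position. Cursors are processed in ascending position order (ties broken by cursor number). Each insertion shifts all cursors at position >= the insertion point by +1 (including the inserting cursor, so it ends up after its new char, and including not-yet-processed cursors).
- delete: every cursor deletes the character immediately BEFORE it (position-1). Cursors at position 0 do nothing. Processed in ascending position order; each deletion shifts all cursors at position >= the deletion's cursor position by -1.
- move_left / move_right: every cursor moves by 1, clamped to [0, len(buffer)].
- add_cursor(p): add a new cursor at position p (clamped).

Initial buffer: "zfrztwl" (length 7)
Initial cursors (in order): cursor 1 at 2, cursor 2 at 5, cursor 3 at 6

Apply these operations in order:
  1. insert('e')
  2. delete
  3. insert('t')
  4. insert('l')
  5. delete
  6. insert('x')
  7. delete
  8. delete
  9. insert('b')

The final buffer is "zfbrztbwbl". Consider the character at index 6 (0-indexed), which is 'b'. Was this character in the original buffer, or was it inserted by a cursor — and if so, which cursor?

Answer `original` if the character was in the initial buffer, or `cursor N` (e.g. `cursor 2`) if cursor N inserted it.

After op 1 (insert('e')): buffer="zferztewel" (len 10), cursors c1@3 c2@7 c3@9, authorship ..1...2.3.
After op 2 (delete): buffer="zfrztwl" (len 7), cursors c1@2 c2@5 c3@6, authorship .......
After op 3 (insert('t')): buffer="zftrzttwtl" (len 10), cursors c1@3 c2@7 c3@9, authorship ..1...2.3.
After op 4 (insert('l')): buffer="zftlrzttlwtll" (len 13), cursors c1@4 c2@9 c3@12, authorship ..11...22.33.
After op 5 (delete): buffer="zftrzttwtl" (len 10), cursors c1@3 c2@7 c3@9, authorship ..1...2.3.
After op 6 (insert('x')): buffer="zftxrzttxwtxl" (len 13), cursors c1@4 c2@9 c3@12, authorship ..11...22.33.
After op 7 (delete): buffer="zftrzttwtl" (len 10), cursors c1@3 c2@7 c3@9, authorship ..1...2.3.
After op 8 (delete): buffer="zfrztwl" (len 7), cursors c1@2 c2@5 c3@6, authorship .......
After op 9 (insert('b')): buffer="zfbrztbwbl" (len 10), cursors c1@3 c2@7 c3@9, authorship ..1...2.3.
Authorship (.=original, N=cursor N): . . 1 . . . 2 . 3 .
Index 6: author = 2

Answer: cursor 2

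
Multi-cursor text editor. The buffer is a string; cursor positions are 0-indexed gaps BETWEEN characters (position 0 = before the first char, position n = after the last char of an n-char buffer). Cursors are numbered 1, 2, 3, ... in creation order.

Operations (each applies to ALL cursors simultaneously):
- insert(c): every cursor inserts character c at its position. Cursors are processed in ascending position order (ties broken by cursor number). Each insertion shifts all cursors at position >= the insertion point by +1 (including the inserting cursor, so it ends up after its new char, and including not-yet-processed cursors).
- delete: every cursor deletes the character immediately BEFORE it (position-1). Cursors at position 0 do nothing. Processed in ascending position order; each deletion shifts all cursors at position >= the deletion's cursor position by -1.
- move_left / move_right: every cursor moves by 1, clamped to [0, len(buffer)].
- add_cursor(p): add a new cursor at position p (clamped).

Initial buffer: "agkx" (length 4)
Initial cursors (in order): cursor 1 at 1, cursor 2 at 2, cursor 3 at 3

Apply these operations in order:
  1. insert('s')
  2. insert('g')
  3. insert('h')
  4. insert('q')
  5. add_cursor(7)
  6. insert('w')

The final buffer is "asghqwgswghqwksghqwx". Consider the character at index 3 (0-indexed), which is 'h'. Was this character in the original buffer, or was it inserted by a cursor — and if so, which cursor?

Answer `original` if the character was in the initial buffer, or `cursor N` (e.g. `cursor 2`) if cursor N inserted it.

Answer: cursor 1

Derivation:
After op 1 (insert('s')): buffer="asgsksx" (len 7), cursors c1@2 c2@4 c3@6, authorship .1.2.3.
After op 2 (insert('g')): buffer="asggsgksgx" (len 10), cursors c1@3 c2@6 c3@9, authorship .11.22.33.
After op 3 (insert('h')): buffer="asghgsghksghx" (len 13), cursors c1@4 c2@8 c3@12, authorship .111.222.333.
After op 4 (insert('q')): buffer="asghqgsghqksghqx" (len 16), cursors c1@5 c2@10 c3@15, authorship .1111.2222.3333.
After op 5 (add_cursor(7)): buffer="asghqgsghqksghqx" (len 16), cursors c1@5 c4@7 c2@10 c3@15, authorship .1111.2222.3333.
After op 6 (insert('w')): buffer="asghqwgswghqwksghqwx" (len 20), cursors c1@6 c4@9 c2@13 c3@19, authorship .11111.242222.33333.
Authorship (.=original, N=cursor N): . 1 1 1 1 1 . 2 4 2 2 2 2 . 3 3 3 3 3 .
Index 3: author = 1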